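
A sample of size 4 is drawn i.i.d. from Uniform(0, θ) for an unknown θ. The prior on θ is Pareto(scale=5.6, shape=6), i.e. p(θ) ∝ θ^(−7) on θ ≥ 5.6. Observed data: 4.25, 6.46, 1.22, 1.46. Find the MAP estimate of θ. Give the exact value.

The Uniform(0, θ) likelihood is θ^(−n) for θ ≥ max(xᵢ), zero otherwise. Here max(xᵢ) = 6.46.
Posterior ∝ θ^(−7) · θ^(−4) = θ^(−11) on θ ≥ max(5.6, 6.46) = 6.46.
This density is strictly decreasing in θ, so the posterior mode lies at the lower boundary of the support.

θ̂_MAP = 6.46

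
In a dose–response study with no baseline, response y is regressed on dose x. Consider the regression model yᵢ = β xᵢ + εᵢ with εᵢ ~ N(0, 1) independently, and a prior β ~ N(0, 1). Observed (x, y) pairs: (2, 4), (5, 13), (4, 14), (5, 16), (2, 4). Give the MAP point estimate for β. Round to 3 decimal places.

β̂_MAP = 2.893

log p(β | y) = −Σ(yᵢ − βxᵢ)²/(2·1) − β²/(2·1) + const.
Setting the derivative to zero: Σxᵢ(yᵢ − βxᵢ)/1 − β/1 = 0, so β = Σxᵢyᵢ / (Σxᵢ² + σ²/τ²).
Σxᵢyᵢ = 2·4 + 5·13 + 4·14 + 5·16 + 2·4 = 217; Σxᵢ² = 74; σ²/τ² = 1.
β̂_MAP = 217 / (74 + 1) = 217/75 ≈ 2.893.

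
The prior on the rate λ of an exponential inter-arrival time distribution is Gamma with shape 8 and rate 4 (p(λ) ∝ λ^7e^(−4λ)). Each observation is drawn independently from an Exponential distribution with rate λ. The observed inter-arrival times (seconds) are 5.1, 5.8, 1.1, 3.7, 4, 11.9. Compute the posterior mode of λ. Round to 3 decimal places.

The Exponential(rate=λ) likelihood is ∝ λ^n e^(−λΣtᵢ). Here n = 6 and Σtᵢ = 5.1 + 5.8 + 1.1 + 3.7 + 4 + 11.9 = 31.6.
Posterior ∝ λ^7e^(−4λ) · λ^6e^(−31.6λ) = λ^13e^(−35.6λ), i.e. Gamma(14, 35.6).
Mode = (a−1)/b = 13/35.6 ≈ 0.365.

λ̂_MAP = 0.365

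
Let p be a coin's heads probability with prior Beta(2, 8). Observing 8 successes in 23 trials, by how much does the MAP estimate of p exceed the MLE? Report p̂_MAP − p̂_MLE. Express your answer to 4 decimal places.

MAP − MLE = -0.0575

Posterior is Beta(10, 23); MAP = (10−1)/(33−2) = 9/31 ≈ 0.29032.
MLE ignores the prior: p̂_MLE = k/n = 8/23 ≈ 0.34783.
Difference = 9/31 − 8/23 = -41/713 ≈ -0.0575.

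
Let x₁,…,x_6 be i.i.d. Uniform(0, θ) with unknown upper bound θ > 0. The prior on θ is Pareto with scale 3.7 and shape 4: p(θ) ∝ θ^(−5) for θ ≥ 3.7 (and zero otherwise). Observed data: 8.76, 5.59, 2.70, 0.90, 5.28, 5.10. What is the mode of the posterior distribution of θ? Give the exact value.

The Uniform(0, θ) likelihood is θ^(−n) for θ ≥ max(xᵢ), zero otherwise. Here max(xᵢ) = 8.76.
Posterior ∝ θ^(−5) · θ^(−6) = θ^(−11) on θ ≥ max(3.7, 8.76) = 8.76.
This density is strictly decreasing in θ, so the posterior mode lies at the lower boundary of the support.

θ̂_MAP = 8.76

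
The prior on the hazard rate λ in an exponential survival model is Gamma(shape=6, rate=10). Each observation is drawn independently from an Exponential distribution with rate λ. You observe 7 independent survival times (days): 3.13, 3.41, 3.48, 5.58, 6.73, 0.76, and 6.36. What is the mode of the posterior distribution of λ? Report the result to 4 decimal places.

The Exponential(rate=λ) likelihood is ∝ λ^n e^(−λΣtᵢ). Here n = 7 and Σtᵢ = 3.13 + 3.41 + 3.48 + 5.58 + 6.73 + 0.76 + 6.36 = 29.45.
Posterior ∝ λ^5e^(−10λ) · λ^7e^(−29.45λ) = λ^12e^(−39.45λ), i.e. Gamma(13, 39.45).
Mode = (a−1)/b = 12/39.45 ≈ 0.3042.

λ̂_MAP = 0.3042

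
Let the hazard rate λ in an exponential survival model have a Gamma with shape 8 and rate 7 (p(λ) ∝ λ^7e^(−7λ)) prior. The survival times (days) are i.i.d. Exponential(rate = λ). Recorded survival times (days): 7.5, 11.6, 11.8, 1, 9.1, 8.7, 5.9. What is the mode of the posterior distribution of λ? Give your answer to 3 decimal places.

The Exponential(rate=λ) likelihood is ∝ λ^n e^(−λΣtᵢ). Here n = 7 and Σtᵢ = 7.5 + 11.6 + 11.8 + 1 + 9.1 + 8.7 + 5.9 = 55.6.
Posterior ∝ λ^7e^(−7λ) · λ^7e^(−55.6λ) = λ^14e^(−62.6λ), i.e. Gamma(15, 62.6).
Mode = (a−1)/b = 14/62.6 ≈ 0.224.

λ̂_MAP = 0.224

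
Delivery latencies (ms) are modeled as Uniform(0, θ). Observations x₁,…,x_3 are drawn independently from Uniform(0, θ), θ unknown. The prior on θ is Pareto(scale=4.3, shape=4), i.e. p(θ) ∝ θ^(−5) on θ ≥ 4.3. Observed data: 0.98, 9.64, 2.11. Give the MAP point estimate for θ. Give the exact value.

θ̂_MAP = 9.64

The Uniform(0, θ) likelihood is θ^(−n) for θ ≥ max(xᵢ), zero otherwise. Here max(xᵢ) = 9.64.
Posterior ∝ θ^(−5) · θ^(−3) = θ^(−8) on θ ≥ max(4.3, 9.64) = 9.64.
This density is strictly decreasing in θ, so the posterior mode lies at the lower boundary of the support.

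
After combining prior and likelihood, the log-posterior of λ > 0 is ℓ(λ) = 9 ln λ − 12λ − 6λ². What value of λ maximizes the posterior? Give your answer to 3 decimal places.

λ̂_MAP = 0.500

ℓ'(λ) = 9/λ − 12 − 12λ. Setting this to zero and multiplying by λ: 12λ² + 12λ − 9 = 0.
λ = (−12 + √(12² + 4·12·9)) / (2·12) = (−12 + √576) / 24 = (−12 + 24)/24 = 1/2.
ℓ''(λ) = −9/λ² − 12 < 0, confirming a maximum.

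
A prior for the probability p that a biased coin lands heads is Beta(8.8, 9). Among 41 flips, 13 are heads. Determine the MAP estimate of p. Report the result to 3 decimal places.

Prior: Beta(8.8, 9).
Data: 13 successes in 41 trials. The binomial likelihood contributes p^13(1−p)^28, so the posterior is Beta(8.8+13, 9+28) = Beta(21.8, 37).
For Beta(a, b) with a, b > 1 the mode is (a−1)/(a+b−2) = 20.8/56.8 ≈ 0.366.

p̂_MAP = 0.366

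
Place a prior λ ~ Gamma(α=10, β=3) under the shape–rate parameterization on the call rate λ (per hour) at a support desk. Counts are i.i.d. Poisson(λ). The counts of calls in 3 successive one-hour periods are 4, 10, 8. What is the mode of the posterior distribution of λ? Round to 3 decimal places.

λ̂_MAP = 5.167

Σxᵢ = 4+10+8 = 22, with n = 3.
Posterior ∝ λ^9e^(−3λ) · λ^22e^(−3λ) = λ^31e^(−6λ), i.e. Gamma(shape=32, rate=6).
The mode of a Gamma(a, b) with a ≥ 1 (shape–rate) is (a−1)/b = 31/6 ≈ 5.167.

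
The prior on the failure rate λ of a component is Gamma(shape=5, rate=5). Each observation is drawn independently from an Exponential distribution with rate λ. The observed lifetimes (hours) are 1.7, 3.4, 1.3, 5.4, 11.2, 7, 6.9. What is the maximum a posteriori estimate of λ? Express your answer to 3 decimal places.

The Exponential(rate=λ) likelihood is ∝ λ^n e^(−λΣtᵢ). Here n = 7 and Σtᵢ = 1.7 + 3.4 + 1.3 + 5.4 + 11.2 + 7 + 6.9 = 36.9.
Posterior ∝ λ^4e^(−5λ) · λ^7e^(−36.9λ) = λ^11e^(−41.9λ), i.e. Gamma(12, 41.9).
Mode = (a−1)/b = 11/41.9 ≈ 0.263.

λ̂_MAP = 0.263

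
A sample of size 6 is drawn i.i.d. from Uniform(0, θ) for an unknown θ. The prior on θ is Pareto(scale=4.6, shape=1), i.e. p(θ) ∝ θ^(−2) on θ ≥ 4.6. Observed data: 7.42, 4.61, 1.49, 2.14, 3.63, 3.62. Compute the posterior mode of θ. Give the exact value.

The Uniform(0, θ) likelihood is θ^(−n) for θ ≥ max(xᵢ), zero otherwise. Here max(xᵢ) = 7.42.
Posterior ∝ θ^(−2) · θ^(−6) = θ^(−8) on θ ≥ max(4.6, 7.42) = 7.42.
This density is strictly decreasing in θ, so the posterior mode lies at the lower boundary of the support.

θ̂_MAP = 7.42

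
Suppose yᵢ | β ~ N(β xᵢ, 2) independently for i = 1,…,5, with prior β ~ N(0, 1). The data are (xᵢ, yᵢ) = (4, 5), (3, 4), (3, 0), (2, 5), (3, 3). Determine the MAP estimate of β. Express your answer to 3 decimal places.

β̂_MAP = 1.041

log p(β | y) = −Σ(yᵢ − βxᵢ)²/(2·2) − β²/(2·1) + const.
Setting the derivative to zero: Σxᵢ(yᵢ − βxᵢ)/2 − β/1 = 0, so β = Σxᵢyᵢ / (Σxᵢ² + σ²/τ²).
Σxᵢyᵢ = 4·5 + 3·4 + 3·0 + 2·5 + 3·3 = 51; Σxᵢ² = 47; σ²/τ² = 2.
β̂_MAP = 51 / (47 + 2) = 51/49 ≈ 1.041.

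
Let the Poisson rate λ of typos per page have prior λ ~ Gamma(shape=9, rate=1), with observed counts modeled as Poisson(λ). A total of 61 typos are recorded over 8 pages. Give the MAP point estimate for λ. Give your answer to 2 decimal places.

λ̂_MAP = 7.67

Σxᵢ = 61, n = 8.
Posterior ∝ λ^8e^(−1λ) · λ^61e^(−8λ) = λ^69e^(−9λ), i.e. Gamma(shape=70, rate=9).
The mode of a Gamma(a, b) with a ≥ 1 (shape–rate) is (a−1)/b = 69/9 ≈ 7.67.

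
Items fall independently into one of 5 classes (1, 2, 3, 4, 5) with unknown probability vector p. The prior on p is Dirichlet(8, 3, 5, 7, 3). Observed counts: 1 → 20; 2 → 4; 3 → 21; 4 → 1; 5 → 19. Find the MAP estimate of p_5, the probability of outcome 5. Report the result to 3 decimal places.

The posterior is Dirichlet(αᵢ + nᵢ) = Dirichlet(28, 7, 26, 8, 22).
For a Dirichlet(a₁,…,a_K) with all aᵢ > 1, the mode has j-th component (aⱼ − 1)/(Σaᵢ − K).
Here Σaᵢ = 91 and K = 5, so p_5 = (22 − 1)/(91 − 5) = 21/86 ≈ 0.244.

MAP estimate: 0.244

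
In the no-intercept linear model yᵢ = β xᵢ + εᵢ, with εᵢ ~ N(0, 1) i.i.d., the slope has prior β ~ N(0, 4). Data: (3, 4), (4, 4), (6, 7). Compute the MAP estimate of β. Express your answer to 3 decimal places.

log p(β | y) = −Σ(yᵢ − βxᵢ)²/(2·1) − β²/(2·4) + const.
Setting the derivative to zero: Σxᵢ(yᵢ − βxᵢ)/1 − β/4 = 0, so β = Σxᵢyᵢ / (Σxᵢ² + σ²/τ²).
Σxᵢyᵢ = 3·4 + 4·4 + 6·7 = 70; Σxᵢ² = 61; σ²/τ² = 0.25.
β̂_MAP = 70 / (61 + 0.25) = 70/61.25 ≈ 1.143.

β̂_MAP = 1.143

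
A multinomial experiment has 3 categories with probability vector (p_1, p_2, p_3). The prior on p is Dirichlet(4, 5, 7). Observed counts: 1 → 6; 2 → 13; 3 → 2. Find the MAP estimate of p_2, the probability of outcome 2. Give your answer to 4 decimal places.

The posterior is Dirichlet(αᵢ + nᵢ) = Dirichlet(10, 18, 9).
For a Dirichlet(a₁,…,a_K) with all aᵢ > 1, the mode has j-th component (aⱼ − 1)/(Σaᵢ − K).
Here Σaᵢ = 37 and K = 3, so p_2 = (18 − 1)/(37 − 3) = 17/34 ≈ 0.5000.

MAP estimate: 0.5000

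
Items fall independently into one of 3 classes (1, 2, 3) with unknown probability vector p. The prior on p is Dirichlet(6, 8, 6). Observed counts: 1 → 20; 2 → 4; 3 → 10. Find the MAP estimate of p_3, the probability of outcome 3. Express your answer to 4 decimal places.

The posterior is Dirichlet(αᵢ + nᵢ) = Dirichlet(26, 12, 16).
For a Dirichlet(a₁,…,a_K) with all aᵢ > 1, the mode has j-th component (aⱼ − 1)/(Σaᵢ − K).
Here Σaᵢ = 54 and K = 3, so p_3 = (16 − 1)/(54 − 3) = 15/51 ≈ 0.2941.

MAP estimate: 0.2941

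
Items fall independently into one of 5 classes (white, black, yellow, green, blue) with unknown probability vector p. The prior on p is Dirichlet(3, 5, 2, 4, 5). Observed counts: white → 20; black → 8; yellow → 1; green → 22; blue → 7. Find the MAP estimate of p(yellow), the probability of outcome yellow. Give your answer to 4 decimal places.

MAP estimate of p(yellow) = 0.0278

The posterior is Dirichlet(αᵢ + nᵢ) = Dirichlet(23, 13, 3, 26, 12).
For a Dirichlet(a₁,…,a_K) with all aᵢ > 1, the mode has j-th component (aⱼ − 1)/(Σaᵢ − K).
Here Σaᵢ = 77 and K = 5, so p(yellow) = (3 − 1)/(77 − 5) = 2/72 ≈ 0.0278.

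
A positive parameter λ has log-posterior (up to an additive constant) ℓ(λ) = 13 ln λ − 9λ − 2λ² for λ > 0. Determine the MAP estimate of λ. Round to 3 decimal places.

ℓ'(λ) = 13/λ − 9 − 4λ. Setting this to zero and multiplying by λ: 4λ² + 9λ − 13 = 0.
λ = (−9 + √(9² + 4·4·13)) / (2·4) = (−9 + √289) / 8 = (−9 + 17)/8 = 1.
ℓ''(λ) = −13/λ² − 4 < 0, confirming a maximum.

λ̂_MAP = 1.000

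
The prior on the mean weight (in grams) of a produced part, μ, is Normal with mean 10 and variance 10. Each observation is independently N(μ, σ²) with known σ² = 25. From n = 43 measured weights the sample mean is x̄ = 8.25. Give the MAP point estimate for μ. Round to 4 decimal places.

μ̂_MAP = 8.3462

n = 43, x̄ = 8.25.
For a Normal prior and Normal likelihood with known variance, the posterior is Normal; its mode equals its mean, the precision-weighted average.
Prior precision 1/σ₀² = 1/10 = 0.1; data precision n/σ² = 43/25 = 1.72.
μ̂ = (0.1·10 + 1.72·8.25) / (0.1 + 1.72) = 15.19/1.82 = 217/26 ≈ 8.3462.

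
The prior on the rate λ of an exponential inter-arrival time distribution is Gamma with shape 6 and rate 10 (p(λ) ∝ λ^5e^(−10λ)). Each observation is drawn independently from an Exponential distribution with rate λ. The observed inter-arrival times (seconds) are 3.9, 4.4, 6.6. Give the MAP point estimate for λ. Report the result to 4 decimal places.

λ̂_MAP = 0.3213

The Exponential(rate=λ) likelihood is ∝ λ^n e^(−λΣtᵢ). Here n = 3 and Σtᵢ = 3.9 + 4.4 + 6.6 = 14.9.
Posterior ∝ λ^5e^(−10λ) · λ^3e^(−14.9λ) = λ^8e^(−24.9λ), i.e. Gamma(9, 24.9).
Mode = (a−1)/b = 8/24.9 ≈ 0.3213.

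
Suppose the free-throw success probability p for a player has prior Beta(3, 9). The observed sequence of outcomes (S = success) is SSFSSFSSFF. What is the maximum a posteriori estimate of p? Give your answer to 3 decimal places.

Prior: Beta(3, 9).
Data: 6 successes in 10 trials (from the sequence). The binomial likelihood contributes p^6(1−p)^4, so the posterior is Beta(3+6, 9+4) = Beta(9, 13).
For Beta(a, b) with a, b > 1 the mode is (a−1)/(a+b−2) = 8/20 ≈ 0.400.

p̂_MAP = 0.400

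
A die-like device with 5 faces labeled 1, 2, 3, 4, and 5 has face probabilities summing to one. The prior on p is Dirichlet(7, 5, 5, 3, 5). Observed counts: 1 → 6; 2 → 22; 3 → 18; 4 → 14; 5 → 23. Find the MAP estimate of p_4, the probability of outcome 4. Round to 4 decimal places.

MAP estimate: 0.1553

The posterior is Dirichlet(αᵢ + nᵢ) = Dirichlet(13, 27, 23, 17, 28).
For a Dirichlet(a₁,…,a_K) with all aᵢ > 1, the mode has j-th component (aⱼ − 1)/(Σaᵢ − K).
Here Σaᵢ = 108 and K = 5, so p_4 = (17 − 1)/(108 − 5) = 16/103 ≈ 0.1553.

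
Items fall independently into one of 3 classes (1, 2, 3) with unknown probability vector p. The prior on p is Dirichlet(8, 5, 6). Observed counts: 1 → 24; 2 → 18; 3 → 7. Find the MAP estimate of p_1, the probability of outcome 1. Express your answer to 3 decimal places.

MAP estimate: 0.477

The posterior is Dirichlet(αᵢ + nᵢ) = Dirichlet(32, 23, 13).
For a Dirichlet(a₁,…,a_K) with all aᵢ > 1, the mode has j-th component (aⱼ − 1)/(Σaᵢ − K).
Here Σaᵢ = 68 and K = 3, so p_1 = (32 − 1)/(68 − 3) = 31/65 ≈ 0.477.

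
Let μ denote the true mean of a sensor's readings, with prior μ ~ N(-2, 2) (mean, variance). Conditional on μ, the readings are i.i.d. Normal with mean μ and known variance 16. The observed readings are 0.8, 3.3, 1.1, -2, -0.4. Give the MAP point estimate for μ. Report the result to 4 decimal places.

μ̂_MAP = -1.0154

n = 5; x̄ = (0.8 + 3.3 + 1.1 + (-2) + (-0.4))/5 = 2.8/5 = 0.56.
For a Normal prior and Normal likelihood with known variance, the posterior is Normal; its mode equals its mean, the precision-weighted average.
Prior precision 1/σ₀² = 1/2 = 0.5; data precision n/σ² = 5/16 = 0.3125.
μ̂ = (0.5·(-2) + 0.3125·0.56) / (0.5 + 0.3125) = (-0.825)/0.8125 = -66/65 ≈ -1.0154.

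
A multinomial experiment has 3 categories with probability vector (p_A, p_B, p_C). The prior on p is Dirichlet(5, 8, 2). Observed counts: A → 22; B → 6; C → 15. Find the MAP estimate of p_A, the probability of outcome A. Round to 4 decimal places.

MAP estimate of p_A = 0.4727

The posterior is Dirichlet(αᵢ + nᵢ) = Dirichlet(27, 14, 17).
For a Dirichlet(a₁,…,a_K) with all aᵢ > 1, the mode has j-th component (aⱼ − 1)/(Σaᵢ − K).
Here Σaᵢ = 58 and K = 3, so p_A = (27 − 1)/(58 − 3) = 26/55 ≈ 0.4727.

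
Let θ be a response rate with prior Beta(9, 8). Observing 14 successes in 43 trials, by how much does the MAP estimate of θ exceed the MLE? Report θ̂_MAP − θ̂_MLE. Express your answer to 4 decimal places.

MAP − MLE = 0.0537

Posterior is Beta(23, 37); MAP = (23−1)/(60−2) = 22/58 ≈ 0.37931.
MLE ignores the prior: θ̂_MLE = k/n = 14/43 ≈ 0.32558.
Difference = 22/58 − 14/43 = 67/1247 ≈ 0.0537.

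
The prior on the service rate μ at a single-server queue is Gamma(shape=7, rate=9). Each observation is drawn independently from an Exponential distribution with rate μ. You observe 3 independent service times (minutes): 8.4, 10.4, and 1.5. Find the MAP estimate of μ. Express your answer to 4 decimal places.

The Exponential(rate=μ) likelihood is ∝ μ^n e^(−μΣtᵢ). Here n = 3 and Σtᵢ = 8.4 + 10.4 + 1.5 = 20.3.
Posterior ∝ μ^6e^(−9μ) · μ^3e^(−20.3μ) = μ^9e^(−29.3μ), i.e. Gamma(10, 29.3).
Mode = (a−1)/b = 9/29.3 ≈ 0.3072.

μ̂_MAP = 0.3072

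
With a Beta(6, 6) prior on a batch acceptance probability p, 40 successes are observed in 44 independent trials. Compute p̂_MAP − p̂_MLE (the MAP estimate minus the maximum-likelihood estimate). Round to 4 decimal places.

MAP − MLE = -0.0758

Posterior is Beta(46, 10); MAP = (46−1)/(56−2) = 45/54 ≈ 0.83333.
MLE ignores the prior: p̂_MLE = k/n = 40/44 ≈ 0.90909.
Difference = 45/54 − 40/44 = -5/66 ≈ -0.0758.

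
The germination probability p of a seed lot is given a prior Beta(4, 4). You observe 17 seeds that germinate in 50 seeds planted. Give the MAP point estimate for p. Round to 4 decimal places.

Prior: Beta(4, 4).
Data: 17 successes in 50 trials. The binomial likelihood contributes p^17(1−p)^33, so the posterior is Beta(4+17, 4+33) = Beta(21, 37).
For Beta(a, b) with a, b > 1 the mode is (a−1)/(a+b−2) = 20/56 ≈ 0.3571.

p̂_MAP = 0.3571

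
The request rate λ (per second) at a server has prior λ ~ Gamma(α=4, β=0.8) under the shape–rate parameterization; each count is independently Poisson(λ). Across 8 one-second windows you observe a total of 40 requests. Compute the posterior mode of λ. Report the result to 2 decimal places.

λ̂_MAP = 4.89

Σxᵢ = 40, n = 8.
Posterior ∝ λ^3e^(−0.8λ) · λ^40e^(−8λ) = λ^43e^(−8.8λ), i.e. Gamma(shape=44, rate=8.8).
The mode of a Gamma(a, b) with a ≥ 1 (shape–rate) is (a−1)/b = 43/8.8 ≈ 4.89.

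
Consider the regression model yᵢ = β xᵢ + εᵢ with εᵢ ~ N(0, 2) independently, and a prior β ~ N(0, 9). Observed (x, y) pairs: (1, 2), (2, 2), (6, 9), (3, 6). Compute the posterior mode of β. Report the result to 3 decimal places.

β̂_MAP = 1.553

log p(β | y) = −Σ(yᵢ − βxᵢ)²/(2·2) − β²/(2·9) + const.
Setting the derivative to zero: Σxᵢ(yᵢ − βxᵢ)/2 − β/9 = 0, so β = Σxᵢyᵢ / (Σxᵢ² + σ²/τ²).
Σxᵢyᵢ = 1·2 + 2·2 + 6·9 + 3·6 = 78; Σxᵢ² = 50; σ²/τ² = 2/9.
β̂_MAP = 78 / (50 + 2/9) = 78/(452/9) = 351/226 ≈ 1.553.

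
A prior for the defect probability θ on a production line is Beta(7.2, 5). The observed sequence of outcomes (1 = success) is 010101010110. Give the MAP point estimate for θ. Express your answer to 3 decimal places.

θ̂_MAP = 0.550

Prior: Beta(7.2, 5).
Data: 6 successes in 12 trials (from the sequence). The binomial likelihood contributes θ^6(1−θ)^6, so the posterior is Beta(7.2+6, 5+6) = Beta(13.2, 11).
For Beta(a, b) with a, b > 1 the mode is (a−1)/(a+b−2) = 12.2/22.2 ≈ 0.550.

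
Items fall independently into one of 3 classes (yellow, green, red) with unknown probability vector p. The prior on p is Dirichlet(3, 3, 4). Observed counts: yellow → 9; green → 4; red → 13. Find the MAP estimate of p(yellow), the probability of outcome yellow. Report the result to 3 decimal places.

The posterior is Dirichlet(αᵢ + nᵢ) = Dirichlet(12, 7, 17).
For a Dirichlet(a₁,…,a_K) with all aᵢ > 1, the mode has j-th component (aⱼ − 1)/(Σaᵢ − K).
Here Σaᵢ = 36 and K = 3, so p(yellow) = (12 − 1)/(36 − 3) = 11/33 ≈ 0.333.

MAP estimate of p(yellow) = 0.333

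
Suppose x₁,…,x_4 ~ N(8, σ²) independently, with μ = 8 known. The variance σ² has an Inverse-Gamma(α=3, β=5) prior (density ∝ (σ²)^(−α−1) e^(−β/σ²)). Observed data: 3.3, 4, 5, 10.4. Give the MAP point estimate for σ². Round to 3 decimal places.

σ̂²_MAP = 5.238

Sum of squared deviations about the known mean: SS = (3.3−8)² + (4−8)² + (5−8)² + (10.4−8)² = 52.85.
The Normal likelihood contributes (σ²)^(−n/2) exp(−SS/(2σ²)), so the posterior is Inverse-Gamma(α + n/2, β + SS/2) = Inverse-Gamma(5, 31.425).
The mode of Inverse-Gamma(a, b) is b/(a+1) = 31.425/6 ≈ 5.238.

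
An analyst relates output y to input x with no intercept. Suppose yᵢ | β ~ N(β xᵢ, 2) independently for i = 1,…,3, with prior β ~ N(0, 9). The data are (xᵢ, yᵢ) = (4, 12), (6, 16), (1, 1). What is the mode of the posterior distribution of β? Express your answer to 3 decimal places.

log p(β | y) = −Σ(yᵢ − βxᵢ)²/(2·2) − β²/(2·9) + const.
Setting the derivative to zero: Σxᵢ(yᵢ − βxᵢ)/2 − β/9 = 0, so β = Σxᵢyᵢ / (Σxᵢ² + σ²/τ²).
Σxᵢyᵢ = 4·12 + 6·16 + 1·1 = 145; Σxᵢ² = 53; σ²/τ² = 2/9.
β̂_MAP = 145 / (53 + 2/9) = 145/(479/9) = 1305/479 ≈ 2.724.

β̂_MAP = 2.724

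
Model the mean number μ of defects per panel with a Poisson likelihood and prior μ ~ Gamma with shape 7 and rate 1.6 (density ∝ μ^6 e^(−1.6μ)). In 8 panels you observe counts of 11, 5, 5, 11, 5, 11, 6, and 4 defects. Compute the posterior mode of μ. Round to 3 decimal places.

Σxᵢ = 11+5+5+11+5+11+6+4 = 58, with n = 8.
Posterior ∝ μ^6e^(−1.6μ) · μ^58e^(−8μ) = μ^64e^(−9.6μ), i.e. Gamma(shape=65, rate=9.6).
The mode of a Gamma(a, b) with a ≥ 1 (shape–rate) is (a−1)/b = 64/9.6 ≈ 6.667.

μ̂_MAP = 6.667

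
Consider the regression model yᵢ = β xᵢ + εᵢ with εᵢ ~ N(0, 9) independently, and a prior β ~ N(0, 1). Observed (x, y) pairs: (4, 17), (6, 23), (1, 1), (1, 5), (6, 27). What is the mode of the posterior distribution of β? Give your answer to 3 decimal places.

log p(β | y) = −Σ(yᵢ − βxᵢ)²/(2·9) − β²/(2·1) + const.
Setting the derivative to zero: Σxᵢ(yᵢ − βxᵢ)/9 − β/1 = 0, so β = Σxᵢyᵢ / (Σxᵢ² + σ²/τ²).
Σxᵢyᵢ = 4·17 + 6·23 + 1·1 + 1·5 + 6·27 = 374; Σxᵢ² = 90; σ²/τ² = 9.
β̂_MAP = 374 / (90 + 9) = 374/99 ≈ 3.778.

β̂_MAP = 3.778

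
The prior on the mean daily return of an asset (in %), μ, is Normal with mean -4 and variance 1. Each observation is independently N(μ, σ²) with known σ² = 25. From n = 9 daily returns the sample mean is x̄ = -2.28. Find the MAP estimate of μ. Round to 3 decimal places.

n = 9, x̄ = -2.28.
For a Normal prior and Normal likelihood with known variance, the posterior is Normal; its mode equals its mean, the precision-weighted average.
Prior precision 1/σ₀² = 1/1 = 1; data precision n/σ² = 9/25 = 0.36.
μ̂ = (1·(-4) + 0.36·(-2.28)) / (1 + 0.36) = (-4.8208)/1.36 = -3013/850 ≈ -3.545.

μ̂_MAP = -3.545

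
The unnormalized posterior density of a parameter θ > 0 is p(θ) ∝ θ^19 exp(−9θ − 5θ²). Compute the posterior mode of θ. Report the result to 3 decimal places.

θ̂_MAP = 1.000

ℓ'(θ) = 19/θ − 9 − 10θ. Setting this to zero and multiplying by θ: 10θ² + 9θ − 19 = 0.
θ = (−9 + √(9² + 4·10·19)) / (2·10) = (−9 + √841) / 20 = (−9 + 29)/20 = 1.
ℓ''(θ) = −19/θ² − 10 < 0, confirming a maximum.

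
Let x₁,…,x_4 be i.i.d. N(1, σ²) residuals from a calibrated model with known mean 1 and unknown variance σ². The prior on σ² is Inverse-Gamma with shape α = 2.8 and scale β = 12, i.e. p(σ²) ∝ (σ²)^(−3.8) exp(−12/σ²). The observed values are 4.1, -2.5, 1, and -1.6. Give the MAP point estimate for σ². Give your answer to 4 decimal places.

Sum of squared deviations about the known mean: SS = (4.1−1)² + (-2.5−1)² + (1−1)² + (-1.6−1)² = 28.62.
The Normal likelihood contributes (σ²)^(−n/2) exp(−SS/(2σ²)), so the posterior is Inverse-Gamma(α + n/2, β + SS/2) = Inverse-Gamma(4.8, 26.31).
The mode of Inverse-Gamma(a, b) is b/(a+1) = 26.31/5.8 ≈ 4.5362.

σ̂²_MAP = 4.5362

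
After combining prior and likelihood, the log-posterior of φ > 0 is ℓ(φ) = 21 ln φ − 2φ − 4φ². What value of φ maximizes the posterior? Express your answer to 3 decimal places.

ℓ'(φ) = 21/φ − 2 − 8φ. Setting this to zero and multiplying by φ: 8φ² + 2φ − 21 = 0.
φ = (−2 + √(2² + 4·8·21)) / (2·8) = (−2 + √676) / 16 = (−2 + 26)/16 = 3/2.
ℓ''(φ) = −21/φ² − 8 < 0, confirming a maximum.

φ̂_MAP = 1.500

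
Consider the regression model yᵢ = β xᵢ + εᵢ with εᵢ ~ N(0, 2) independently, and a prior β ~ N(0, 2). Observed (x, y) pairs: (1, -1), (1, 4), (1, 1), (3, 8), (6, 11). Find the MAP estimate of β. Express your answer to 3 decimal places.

β̂_MAP = 1.918

log p(β | y) = −Σ(yᵢ − βxᵢ)²/(2·2) − β²/(2·2) + const.
Setting the derivative to zero: Σxᵢ(yᵢ − βxᵢ)/2 − β/2 = 0, so β = Σxᵢyᵢ / (Σxᵢ² + σ²/τ²).
Σxᵢyᵢ = 1·(-1) + 1·4 + 1·1 + 3·8 + 6·11 = 94; Σxᵢ² = 48; σ²/τ² = 1.
β̂_MAP = 94 / (48 + 1) = 94/49 ≈ 1.918.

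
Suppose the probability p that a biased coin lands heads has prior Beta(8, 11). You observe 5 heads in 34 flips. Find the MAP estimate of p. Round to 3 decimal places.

Prior: Beta(8, 11).
Data: 5 successes in 34 trials. The binomial likelihood contributes p^5(1−p)^29, so the posterior is Beta(8+5, 11+29) = Beta(13, 40).
For Beta(a, b) with a, b > 1 the mode is (a−1)/(a+b−2) = 12/51 ≈ 0.235.

p̂_MAP = 0.235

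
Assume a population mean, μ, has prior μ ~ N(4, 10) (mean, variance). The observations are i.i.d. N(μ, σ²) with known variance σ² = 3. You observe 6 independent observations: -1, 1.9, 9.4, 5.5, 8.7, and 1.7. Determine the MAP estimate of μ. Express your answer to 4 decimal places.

n = 6; x̄ = ((-1) + 1.9 + 9.4 + 5.5 + 8.7 + 1.7)/6 = 26.2/6 = 131/30 ≈ 4.3667.
For a Normal prior and Normal likelihood with known variance, the posterior is Normal; its mode equals its mean, the precision-weighted average.
Prior precision 1/σ₀² = 1/10 = 0.1; data precision n/σ² = 6/3 = 2.
μ̂ = (0.1·4 + 2·(131/30)) / (0.1 + 2) = (137/15)/2.1 = 274/63 ≈ 4.3492.

μ̂_MAP = 4.3492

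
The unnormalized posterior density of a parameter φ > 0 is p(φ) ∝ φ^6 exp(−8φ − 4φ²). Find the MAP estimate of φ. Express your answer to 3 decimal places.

φ̂_MAP = 0.500

ℓ'(φ) = 6/φ − 8 − 8φ. Setting this to zero and multiplying by φ: 8φ² + 8φ − 6 = 0.
φ = (−8 + √(8² + 4·8·6)) / (2·8) = (−8 + √256) / 16 = (−8 + 16)/16 = 1/2.
ℓ''(φ) = −6/φ² − 8 < 0, confirming a maximum.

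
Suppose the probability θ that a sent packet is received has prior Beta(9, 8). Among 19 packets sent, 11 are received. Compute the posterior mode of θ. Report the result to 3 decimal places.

θ̂_MAP = 0.559

Prior: Beta(9, 8).
Data: 11 successes in 19 trials. The binomial likelihood contributes θ^11(1−θ)^8, so the posterior is Beta(9+11, 8+8) = Beta(20, 16).
For Beta(a, b) with a, b > 1 the mode is (a−1)/(a+b−2) = 19/34 ≈ 0.559.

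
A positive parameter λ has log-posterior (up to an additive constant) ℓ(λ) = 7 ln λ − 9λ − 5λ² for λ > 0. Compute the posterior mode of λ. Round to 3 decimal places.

ℓ'(λ) = 7/λ − 9 − 10λ. Setting this to zero and multiplying by λ: 10λ² + 9λ − 7 = 0.
λ = (−9 + √(9² + 4·10·7)) / (2·10) = (−9 + √361) / 20 = (−9 + 19)/20 = 1/2.
ℓ''(λ) = −7/λ² − 10 < 0, confirming a maximum.

λ̂_MAP = 0.500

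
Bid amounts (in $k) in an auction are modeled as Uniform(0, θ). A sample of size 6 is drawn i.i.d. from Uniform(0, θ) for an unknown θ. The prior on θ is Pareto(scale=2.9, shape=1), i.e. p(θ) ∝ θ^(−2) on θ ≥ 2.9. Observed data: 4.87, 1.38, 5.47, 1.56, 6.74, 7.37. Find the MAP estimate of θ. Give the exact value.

The Uniform(0, θ) likelihood is θ^(−n) for θ ≥ max(xᵢ), zero otherwise. Here max(xᵢ) = 7.37.
Posterior ∝ θ^(−2) · θ^(−6) = θ^(−8) on θ ≥ max(2.9, 7.37) = 7.37.
This density is strictly decreasing in θ, so the posterior mode lies at the lower boundary of the support.

θ̂_MAP = 7.37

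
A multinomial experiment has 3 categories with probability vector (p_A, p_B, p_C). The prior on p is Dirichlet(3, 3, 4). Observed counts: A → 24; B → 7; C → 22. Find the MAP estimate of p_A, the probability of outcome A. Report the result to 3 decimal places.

The posterior is Dirichlet(αᵢ + nᵢ) = Dirichlet(27, 10, 26).
For a Dirichlet(a₁,…,a_K) with all aᵢ > 1, the mode has j-th component (aⱼ − 1)/(Σaᵢ − K).
Here Σaᵢ = 63 and K = 3, so p_A = (27 − 1)/(63 − 3) = 26/60 ≈ 0.433.

MAP estimate of p_A = 0.433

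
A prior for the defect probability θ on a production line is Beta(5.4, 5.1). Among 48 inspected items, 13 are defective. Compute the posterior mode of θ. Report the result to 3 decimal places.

Prior: Beta(5.4, 5.1).
Data: 13 successes in 48 trials. The binomial likelihood contributes θ^13(1−θ)^35, so the posterior is Beta(5.4+13, 5.1+35) = Beta(18.4, 40.1).
For Beta(a, b) with a, b > 1 the mode is (a−1)/(a+b−2) = 17.4/56.5 ≈ 0.308.

θ̂_MAP = 0.308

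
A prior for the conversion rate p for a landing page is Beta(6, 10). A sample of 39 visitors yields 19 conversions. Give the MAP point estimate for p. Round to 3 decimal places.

p̂_MAP = 0.453

Prior: Beta(6, 10).
Data: 19 successes in 39 trials. The binomial likelihood contributes p^19(1−p)^20, so the posterior is Beta(6+19, 10+20) = Beta(25, 30).
For Beta(a, b) with a, b > 1 the mode is (a−1)/(a+b−2) = 24/53 ≈ 0.453.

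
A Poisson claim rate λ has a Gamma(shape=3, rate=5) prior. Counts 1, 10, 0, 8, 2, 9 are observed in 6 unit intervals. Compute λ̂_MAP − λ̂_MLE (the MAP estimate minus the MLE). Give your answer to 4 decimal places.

MAP − MLE = -2.0909

Σxᵢ = 30. Posterior is Gamma(33, 11); MAP = (33−1)/11 = 32/11 ≈ 2.90909.
MLE = x̄ = 30/6 ≈ 5.00000.
Difference = 32/11 − 30/6 = -23/11 ≈ -2.0909.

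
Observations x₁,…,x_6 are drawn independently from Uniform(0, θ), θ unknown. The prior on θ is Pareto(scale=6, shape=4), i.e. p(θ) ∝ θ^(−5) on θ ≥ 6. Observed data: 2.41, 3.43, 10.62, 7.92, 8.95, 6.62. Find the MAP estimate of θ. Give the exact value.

θ̂_MAP = 10.62

The Uniform(0, θ) likelihood is θ^(−n) for θ ≥ max(xᵢ), zero otherwise. Here max(xᵢ) = 10.62.
Posterior ∝ θ^(−5) · θ^(−6) = θ^(−11) on θ ≥ max(6, 10.62) = 10.62.
This density is strictly decreasing in θ, so the posterior mode lies at the lower boundary of the support.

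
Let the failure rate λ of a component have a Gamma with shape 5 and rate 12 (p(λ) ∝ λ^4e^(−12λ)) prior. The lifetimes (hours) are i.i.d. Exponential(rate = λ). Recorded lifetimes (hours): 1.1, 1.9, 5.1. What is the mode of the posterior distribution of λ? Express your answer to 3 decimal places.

The Exponential(rate=λ) likelihood is ∝ λ^n e^(−λΣtᵢ). Here n = 3 and Σtᵢ = 1.1 + 1.9 + 5.1 = 8.1.
Posterior ∝ λ^4e^(−12λ) · λ^3e^(−8.1λ) = λ^7e^(−20.1λ), i.e. Gamma(8, 20.1).
Mode = (a−1)/b = 7/20.1 ≈ 0.348.

λ̂_MAP = 0.348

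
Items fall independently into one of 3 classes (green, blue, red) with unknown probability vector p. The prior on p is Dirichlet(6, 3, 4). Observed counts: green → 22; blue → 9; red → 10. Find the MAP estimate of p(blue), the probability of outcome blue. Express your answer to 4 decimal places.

The posterior is Dirichlet(αᵢ + nᵢ) = Dirichlet(28, 12, 14).
For a Dirichlet(a₁,…,a_K) with all aᵢ > 1, the mode has j-th component (aⱼ − 1)/(Σaᵢ − K).
Here Σaᵢ = 54 and K = 3, so p(blue) = (12 − 1)/(54 − 3) = 11/51 ≈ 0.2157.

MAP estimate of p(blue) = 0.2157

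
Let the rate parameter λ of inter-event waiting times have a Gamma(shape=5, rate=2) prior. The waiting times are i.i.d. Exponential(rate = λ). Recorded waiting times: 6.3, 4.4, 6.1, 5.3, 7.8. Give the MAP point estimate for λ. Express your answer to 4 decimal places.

λ̂_MAP = 0.2821

The Exponential(rate=λ) likelihood is ∝ λ^n e^(−λΣtᵢ). Here n = 5 and Σtᵢ = 6.3 + 4.4 + 6.1 + 5.3 + 7.8 = 29.9.
Posterior ∝ λ^4e^(−2λ) · λ^5e^(−29.9λ) = λ^9e^(−31.9λ), i.e. Gamma(10, 31.9).
Mode = (a−1)/b = 9/31.9 ≈ 0.2821.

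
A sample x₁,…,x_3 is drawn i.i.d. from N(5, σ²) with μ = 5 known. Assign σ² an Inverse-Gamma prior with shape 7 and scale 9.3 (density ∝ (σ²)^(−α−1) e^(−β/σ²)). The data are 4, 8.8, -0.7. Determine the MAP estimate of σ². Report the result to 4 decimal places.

σ̂²_MAP = 3.5016

Sum of squared deviations about the known mean: SS = (4−5)² + (8.8−5)² + (-0.7−5)² = 47.93.
The Normal likelihood contributes (σ²)^(−n/2) exp(−SS/(2σ²)), so the posterior is Inverse-Gamma(α + n/2, β + SS/2) = Inverse-Gamma(8.5, 33.265).
The mode of Inverse-Gamma(a, b) is b/(a+1) = 33.265/9.5 ≈ 3.5016.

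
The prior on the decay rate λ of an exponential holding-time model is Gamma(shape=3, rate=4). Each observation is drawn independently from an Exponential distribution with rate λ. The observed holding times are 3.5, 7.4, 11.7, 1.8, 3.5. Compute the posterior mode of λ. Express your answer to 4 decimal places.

The Exponential(rate=λ) likelihood is ∝ λ^n e^(−λΣtᵢ). Here n = 5 and Σtᵢ = 3.5 + 7.4 + 11.7 + 1.8 + 3.5 = 27.9.
Posterior ∝ λ^2e^(−4λ) · λ^5e^(−27.9λ) = λ^7e^(−31.9λ), i.e. Gamma(8, 31.9).
Mode = (a−1)/b = 7/31.9 ≈ 0.2194.

λ̂_MAP = 0.2194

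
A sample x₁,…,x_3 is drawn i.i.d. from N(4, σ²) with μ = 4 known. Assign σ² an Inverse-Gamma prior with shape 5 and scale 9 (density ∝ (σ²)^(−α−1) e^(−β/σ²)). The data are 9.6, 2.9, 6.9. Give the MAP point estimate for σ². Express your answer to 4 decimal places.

Sum of squared deviations about the known mean: SS = (9.6−4)² + (2.9−4)² + (6.9−4)² = 40.98.
The Normal likelihood contributes (σ²)^(−n/2) exp(−SS/(2σ²)), so the posterior is Inverse-Gamma(α + n/2, β + SS/2) = Inverse-Gamma(6.5, 29.49).
The mode of Inverse-Gamma(a, b) is b/(a+1) = 29.49/7.5 ≈ 3.9320.

σ̂²_MAP = 3.9320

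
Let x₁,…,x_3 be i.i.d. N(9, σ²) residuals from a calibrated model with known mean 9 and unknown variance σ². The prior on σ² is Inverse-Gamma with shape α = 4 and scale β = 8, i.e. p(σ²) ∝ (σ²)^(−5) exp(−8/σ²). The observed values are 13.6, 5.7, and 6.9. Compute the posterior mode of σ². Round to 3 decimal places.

σ̂²_MAP = 4.035

Sum of squared deviations about the known mean: SS = (13.6−9)² + (5.7−9)² + (6.9−9)² = 36.46.
The Normal likelihood contributes (σ²)^(−n/2) exp(−SS/(2σ²)), so the posterior is Inverse-Gamma(α + n/2, β + SS/2) = Inverse-Gamma(5.5, 26.23).
The mode of Inverse-Gamma(a, b) is b/(a+1) = 26.23/6.5 ≈ 4.035.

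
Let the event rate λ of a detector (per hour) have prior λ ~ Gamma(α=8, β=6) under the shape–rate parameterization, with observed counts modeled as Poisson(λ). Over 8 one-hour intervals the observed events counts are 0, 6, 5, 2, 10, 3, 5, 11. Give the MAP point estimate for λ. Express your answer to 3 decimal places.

Σxᵢ = 0+6+5+2+10+3+5+11 = 42, with n = 8.
Posterior ∝ λ^7e^(−6λ) · λ^42e^(−8λ) = λ^49e^(−14λ), i.e. Gamma(shape=50, rate=14).
The mode of a Gamma(a, b) with a ≥ 1 (shape–rate) is (a−1)/b = 49/14 ≈ 3.500.

λ̂_MAP = 3.500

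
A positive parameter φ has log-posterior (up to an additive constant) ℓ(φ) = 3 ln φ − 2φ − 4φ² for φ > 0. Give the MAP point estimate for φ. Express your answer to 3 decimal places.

ℓ'(φ) = 3/φ − 2 − 8φ. Setting this to zero and multiplying by φ: 8φ² + 2φ − 3 = 0.
φ = (−2 + √(2² + 4·8·3)) / (2·8) = (−2 + √100) / 16 = (−2 + 10)/16 = 1/2.
ℓ''(φ) = −3/φ² − 8 < 0, confirming a maximum.

φ̂_MAP = 0.500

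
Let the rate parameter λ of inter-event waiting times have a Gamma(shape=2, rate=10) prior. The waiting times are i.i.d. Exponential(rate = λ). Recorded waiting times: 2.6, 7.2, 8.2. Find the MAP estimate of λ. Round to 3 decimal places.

The Exponential(rate=λ) likelihood is ∝ λ^n e^(−λΣtᵢ). Here n = 3 and Σtᵢ = 2.6 + 7.2 + 8.2 = 18.
Posterior ∝ λe^(−10λ) · λ^3e^(−18λ) = λ^4e^(−28λ), i.e. Gamma(5, 28).
Mode = (a−1)/b = 4/28 ≈ 0.143.

λ̂_MAP = 0.143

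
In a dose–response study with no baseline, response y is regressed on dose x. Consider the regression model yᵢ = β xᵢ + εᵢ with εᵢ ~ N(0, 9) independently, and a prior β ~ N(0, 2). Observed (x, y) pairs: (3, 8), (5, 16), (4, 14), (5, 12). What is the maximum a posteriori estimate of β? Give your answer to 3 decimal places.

log p(β | y) = −Σ(yᵢ − βxᵢ)²/(2·9) − β²/(2·2) + const.
Setting the derivative to zero: Σxᵢ(yᵢ − βxᵢ)/9 − β/2 = 0, so β = Σxᵢyᵢ / (Σxᵢ² + σ²/τ²).
Σxᵢyᵢ = 3·8 + 5·16 + 4·14 + 5·12 = 220; Σxᵢ² = 75; σ²/τ² = 4.5.
β̂_MAP = 220 / (75 + 4.5) = 220/79.5 ≈ 2.767.

β̂_MAP = 2.767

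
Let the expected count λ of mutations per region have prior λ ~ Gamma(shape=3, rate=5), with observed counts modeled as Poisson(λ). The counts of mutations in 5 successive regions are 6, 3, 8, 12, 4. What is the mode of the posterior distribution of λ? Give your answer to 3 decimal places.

λ̂_MAP = 3.500

Σxᵢ = 6+3+8+12+4 = 33, with n = 5.
Posterior ∝ λ^2e^(−5λ) · λ^33e^(−5λ) = λ^35e^(−10λ), i.e. Gamma(shape=36, rate=10).
The mode of a Gamma(a, b) with a ≥ 1 (shape–rate) is (a−1)/b = 35/10 ≈ 3.500.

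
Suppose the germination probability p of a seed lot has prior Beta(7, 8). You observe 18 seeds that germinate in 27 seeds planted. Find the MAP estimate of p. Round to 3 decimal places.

p̂_MAP = 0.600

Prior: Beta(7, 8).
Data: 18 successes in 27 trials. The binomial likelihood contributes p^18(1−p)^9, so the posterior is Beta(7+18, 8+9) = Beta(25, 17).
For Beta(a, b) with a, b > 1 the mode is (a−1)/(a+b−2) = 24/40 ≈ 0.600.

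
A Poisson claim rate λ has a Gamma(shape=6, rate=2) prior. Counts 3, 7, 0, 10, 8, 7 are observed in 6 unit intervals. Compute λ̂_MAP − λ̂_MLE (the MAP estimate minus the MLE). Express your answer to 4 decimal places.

Σxᵢ = 35. Posterior is Gamma(41, 8); MAP = (41−1)/8 = 40/8 ≈ 5.00000.
MLE = x̄ = 35/6 ≈ 5.83333.
Difference = 40/8 − 35/6 = -5/6 ≈ -0.8333.

MAP − MLE = -0.8333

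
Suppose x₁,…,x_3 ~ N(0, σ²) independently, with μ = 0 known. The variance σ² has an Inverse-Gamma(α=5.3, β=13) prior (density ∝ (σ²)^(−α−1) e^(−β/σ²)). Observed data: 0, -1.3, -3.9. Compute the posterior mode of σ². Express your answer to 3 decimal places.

Sum of squared deviations about the known mean: SS = (0−0)² + (-1.3−0)² + (-3.9−0)² = 16.9.
The Normal likelihood contributes (σ²)^(−n/2) exp(−SS/(2σ²)), so the posterior is Inverse-Gamma(α + n/2, β + SS/2) = Inverse-Gamma(6.8, 21.45).
The mode of Inverse-Gamma(a, b) is b/(a+1) = 21.45/7.8 ≈ 2.750.

σ̂²_MAP = 2.750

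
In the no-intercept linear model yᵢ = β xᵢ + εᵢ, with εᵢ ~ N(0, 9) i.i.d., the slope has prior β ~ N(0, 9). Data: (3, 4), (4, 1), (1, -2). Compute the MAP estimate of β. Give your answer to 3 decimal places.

β̂_MAP = 0.519

log p(β | y) = −Σ(yᵢ − βxᵢ)²/(2·9) − β²/(2·9) + const.
Setting the derivative to zero: Σxᵢ(yᵢ − βxᵢ)/9 − β/9 = 0, so β = Σxᵢyᵢ / (Σxᵢ² + σ²/τ²).
Σxᵢyᵢ = 3·4 + 4·1 + 1·(-2) = 14; Σxᵢ² = 26; σ²/τ² = 1.
β̂_MAP = 14 / (26 + 1) = 14/27 ≈ 0.519.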